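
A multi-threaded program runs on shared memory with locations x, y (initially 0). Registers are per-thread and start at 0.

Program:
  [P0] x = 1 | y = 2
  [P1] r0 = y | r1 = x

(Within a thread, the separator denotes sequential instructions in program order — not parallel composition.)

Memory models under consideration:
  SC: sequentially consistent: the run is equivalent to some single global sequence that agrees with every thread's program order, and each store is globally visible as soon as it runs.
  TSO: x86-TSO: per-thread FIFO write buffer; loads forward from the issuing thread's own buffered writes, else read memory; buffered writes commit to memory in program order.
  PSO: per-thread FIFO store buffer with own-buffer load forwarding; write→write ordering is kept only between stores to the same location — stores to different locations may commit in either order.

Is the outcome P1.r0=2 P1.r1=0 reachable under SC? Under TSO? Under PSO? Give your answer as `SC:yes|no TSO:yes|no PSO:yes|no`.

SC:no TSO:no PSO:yes

outcome vector order: (P1.r0,P1.r1)
under SC → <0 0>, <0 1>, <2 1>
under TSO → <0 0>, <0 1>, <2 1>
under PSO → <0 0>, <0 1>, <2 0>, <2 1>
target <2 0> ∈ {PSO}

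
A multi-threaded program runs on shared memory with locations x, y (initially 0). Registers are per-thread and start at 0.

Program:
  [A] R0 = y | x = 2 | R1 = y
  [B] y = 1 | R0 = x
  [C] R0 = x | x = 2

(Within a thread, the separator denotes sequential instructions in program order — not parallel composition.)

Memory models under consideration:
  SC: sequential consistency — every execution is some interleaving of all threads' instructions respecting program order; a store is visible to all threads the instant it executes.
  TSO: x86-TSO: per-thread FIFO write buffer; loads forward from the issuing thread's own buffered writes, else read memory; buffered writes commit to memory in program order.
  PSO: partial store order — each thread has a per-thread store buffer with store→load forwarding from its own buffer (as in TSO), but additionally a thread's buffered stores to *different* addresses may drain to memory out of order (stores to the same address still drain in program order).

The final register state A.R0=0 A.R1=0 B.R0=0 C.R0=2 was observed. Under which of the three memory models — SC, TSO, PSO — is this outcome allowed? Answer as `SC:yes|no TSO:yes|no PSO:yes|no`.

SC:no TSO:yes PSO:yes

outcome vector order: (A.R0,A.R1,B.R0,C.R0)
under SC → (0,0,2,0) (0,0,2,2) (0,1,0,0) (0,1,0,2) (0,1,2,0) (0,1,2,2) (1,1,0,0) (1,1,0,2) (1,1,2,0) (1,1,2,2)
under TSO → (0,0,0,0) (0,0,0,2) (0,0,2,0) (0,0,2,2) (0,1,0,0) (0,1,0,2) (0,1,2,0) (0,1,2,2) (1,1,0,0) (1,1,0,2) (1,1,2,0) (1,1,2,2)
under PSO → (0,0,0,0) (0,0,0,2) (0,0,2,0) (0,0,2,2) (0,1,0,0) (0,1,0,2) (0,1,2,0) (0,1,2,2) (1,1,0,0) (1,1,0,2) (1,1,2,0) (1,1,2,2)
target (0,0,0,2) ∈ {TSO,PSO}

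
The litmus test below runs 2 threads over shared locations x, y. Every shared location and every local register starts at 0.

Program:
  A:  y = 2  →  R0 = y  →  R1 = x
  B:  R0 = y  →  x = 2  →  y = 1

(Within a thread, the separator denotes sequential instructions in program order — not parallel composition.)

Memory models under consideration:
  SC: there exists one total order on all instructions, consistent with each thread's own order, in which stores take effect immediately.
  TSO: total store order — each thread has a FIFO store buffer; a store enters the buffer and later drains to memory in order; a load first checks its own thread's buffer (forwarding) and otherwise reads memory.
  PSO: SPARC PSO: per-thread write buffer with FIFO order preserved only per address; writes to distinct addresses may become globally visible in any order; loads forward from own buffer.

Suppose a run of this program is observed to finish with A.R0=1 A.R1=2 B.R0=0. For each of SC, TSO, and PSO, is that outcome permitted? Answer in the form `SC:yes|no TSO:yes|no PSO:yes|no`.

outcome vector order: (A.R0,A.R1,B.R0)
SC (6): <1 2 0>, <1 2 2>, <2 0 0>, <2 0 2>, <2 2 0>, <2 2 2>
TSO (6): <1 2 0>, <1 2 2>, <2 0 0>, <2 0 2>, <2 2 0>, <2 2 2>
PSO (8): <1 0 0>, <1 0 2>, <1 2 0>, <1 2 2>, <2 0 0>, <2 0 2>, <2 2 0>, <2 2 2>
target <1 2 0> ∈ {SC,TSO,PSO}

SC:yes TSO:yes PSO:yes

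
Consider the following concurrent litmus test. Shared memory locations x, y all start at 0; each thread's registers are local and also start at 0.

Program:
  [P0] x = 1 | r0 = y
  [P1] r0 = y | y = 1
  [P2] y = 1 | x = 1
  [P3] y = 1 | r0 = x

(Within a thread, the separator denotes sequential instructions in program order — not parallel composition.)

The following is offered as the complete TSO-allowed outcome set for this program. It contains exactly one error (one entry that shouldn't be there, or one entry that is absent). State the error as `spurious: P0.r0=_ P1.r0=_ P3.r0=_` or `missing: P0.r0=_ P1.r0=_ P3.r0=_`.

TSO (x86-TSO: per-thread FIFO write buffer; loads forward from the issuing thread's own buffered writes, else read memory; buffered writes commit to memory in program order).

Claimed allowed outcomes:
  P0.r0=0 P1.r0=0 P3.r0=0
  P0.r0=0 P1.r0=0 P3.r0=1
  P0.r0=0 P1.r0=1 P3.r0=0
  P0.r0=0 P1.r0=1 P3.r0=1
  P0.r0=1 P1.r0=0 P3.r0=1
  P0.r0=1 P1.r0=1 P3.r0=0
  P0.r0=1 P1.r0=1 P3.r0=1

missing: P0.r0=1 P1.r0=0 P3.r0=0

outcome vector order: (P0.r0,P1.r0,P3.r0)
TSO: 8 outcomes — {<0 0 0> <0 0 1> <0 1 0> <0 1 1> <1 0 0> <1 0 1> <1 1 0> <1 1 1>}
TSO∖claimed = {<1 0 0>}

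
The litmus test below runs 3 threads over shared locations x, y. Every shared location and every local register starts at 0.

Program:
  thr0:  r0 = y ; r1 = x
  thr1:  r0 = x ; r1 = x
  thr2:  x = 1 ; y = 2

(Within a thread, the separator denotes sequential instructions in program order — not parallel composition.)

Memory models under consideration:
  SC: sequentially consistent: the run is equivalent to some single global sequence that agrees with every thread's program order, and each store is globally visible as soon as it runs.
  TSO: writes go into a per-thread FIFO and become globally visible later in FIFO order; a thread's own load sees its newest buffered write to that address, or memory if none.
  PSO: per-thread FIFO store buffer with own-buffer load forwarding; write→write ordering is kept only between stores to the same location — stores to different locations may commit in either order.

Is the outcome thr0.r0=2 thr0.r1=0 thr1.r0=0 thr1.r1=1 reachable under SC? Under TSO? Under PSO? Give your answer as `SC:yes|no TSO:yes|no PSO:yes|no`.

outcome vector order: (thr0.r0,thr0.r1,thr1.r0,thr1.r1)
[SC] allowed = {0/0/0/0; 0/0/0/1; 0/0/1/1; 0/1/0/0; 0/1/0/1; 0/1/1/1; 2/1/0/0; 2/1/0/1; 2/1/1/1}
[TSO] allowed = {0/0/0/0; 0/0/0/1; 0/0/1/1; 0/1/0/0; 0/1/0/1; 0/1/1/1; 2/1/0/0; 2/1/0/1; 2/1/1/1}
[PSO] allowed = {0/0/0/0; 0/0/0/1; 0/0/1/1; 0/1/0/0; 0/1/0/1; 0/1/1/1; 2/0/0/0; 2/0/0/1; 2/0/1/1; 2/1/0/0; 2/1/0/1; 2/1/1/1}
target 2/0/0/1 ∈ {PSO}

SC:no TSO:no PSO:yes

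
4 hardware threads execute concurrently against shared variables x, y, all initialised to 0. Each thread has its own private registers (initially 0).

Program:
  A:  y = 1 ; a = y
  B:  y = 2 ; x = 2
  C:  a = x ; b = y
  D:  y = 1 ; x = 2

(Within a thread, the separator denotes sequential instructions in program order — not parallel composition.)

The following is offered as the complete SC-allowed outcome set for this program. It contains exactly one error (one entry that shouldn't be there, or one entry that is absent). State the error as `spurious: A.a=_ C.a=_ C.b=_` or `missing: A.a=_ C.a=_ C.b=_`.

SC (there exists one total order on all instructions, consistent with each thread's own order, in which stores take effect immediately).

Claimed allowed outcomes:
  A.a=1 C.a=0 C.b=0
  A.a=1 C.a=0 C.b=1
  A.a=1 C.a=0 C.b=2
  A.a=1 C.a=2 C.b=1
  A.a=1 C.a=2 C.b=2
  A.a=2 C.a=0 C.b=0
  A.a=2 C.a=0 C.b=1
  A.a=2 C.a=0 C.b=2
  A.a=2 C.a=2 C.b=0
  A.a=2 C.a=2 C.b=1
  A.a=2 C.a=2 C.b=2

spurious: A.a=2 C.a=2 C.b=0

outcome vector order: (A.a,C.a,C.b)
[SC] allowed = {1/0/0; 1/0/1; 1/0/2; 1/2/1; 1/2/2; 2/0/0; 2/0/1; 2/0/2; 2/2/1; 2/2/2}
claimed∖SC = {2/2/0}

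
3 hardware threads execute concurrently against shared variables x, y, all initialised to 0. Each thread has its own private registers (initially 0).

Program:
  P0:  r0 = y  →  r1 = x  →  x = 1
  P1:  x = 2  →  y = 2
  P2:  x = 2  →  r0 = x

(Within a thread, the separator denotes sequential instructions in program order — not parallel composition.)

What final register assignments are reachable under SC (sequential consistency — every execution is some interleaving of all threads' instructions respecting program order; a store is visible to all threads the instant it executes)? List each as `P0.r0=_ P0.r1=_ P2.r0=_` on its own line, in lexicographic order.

P0.r0=0 P0.r1=0 P2.r0=1
P0.r0=0 P0.r1=0 P2.r0=2
P0.r0=0 P0.r1=2 P2.r0=1
P0.r0=0 P0.r1=2 P2.r0=2
P0.r0=2 P0.r1=2 P2.r0=1
P0.r0=2 P0.r1=2 P2.r0=2

outcome vector order: (P0.r0,P0.r1,P2.r0)
|SC outcomes| = 6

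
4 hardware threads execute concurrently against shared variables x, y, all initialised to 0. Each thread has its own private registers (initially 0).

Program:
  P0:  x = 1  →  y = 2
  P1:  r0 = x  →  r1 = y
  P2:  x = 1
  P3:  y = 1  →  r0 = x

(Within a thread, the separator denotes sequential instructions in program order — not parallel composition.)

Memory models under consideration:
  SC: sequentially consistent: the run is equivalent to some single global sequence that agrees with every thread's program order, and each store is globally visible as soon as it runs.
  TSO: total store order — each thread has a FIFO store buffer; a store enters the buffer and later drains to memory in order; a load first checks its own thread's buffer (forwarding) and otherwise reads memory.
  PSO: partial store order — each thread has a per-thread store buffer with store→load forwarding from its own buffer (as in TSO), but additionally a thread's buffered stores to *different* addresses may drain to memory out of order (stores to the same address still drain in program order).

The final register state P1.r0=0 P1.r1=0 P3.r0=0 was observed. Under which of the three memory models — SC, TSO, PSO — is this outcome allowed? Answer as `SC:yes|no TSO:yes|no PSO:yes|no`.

outcome vector order: (P1.r0,P1.r1,P3.r0)
under SC → 0/0/0 0/0/1 0/1/0 0/1/1 0/2/0 0/2/1 1/0/1 1/1/0 1/1/1 1/2/0 1/2/1
under TSO → 0/0/0 0/0/1 0/1/0 0/1/1 0/2/0 0/2/1 1/0/0 1/0/1 1/1/0 1/1/1 1/2/0 1/2/1
under PSO → 0/0/0 0/0/1 0/1/0 0/1/1 0/2/0 0/2/1 1/0/0 1/0/1 1/1/0 1/1/1 1/2/0 1/2/1
target 0/0/0 ∈ {SC,TSO,PSO}

SC:yes TSO:yes PSO:yes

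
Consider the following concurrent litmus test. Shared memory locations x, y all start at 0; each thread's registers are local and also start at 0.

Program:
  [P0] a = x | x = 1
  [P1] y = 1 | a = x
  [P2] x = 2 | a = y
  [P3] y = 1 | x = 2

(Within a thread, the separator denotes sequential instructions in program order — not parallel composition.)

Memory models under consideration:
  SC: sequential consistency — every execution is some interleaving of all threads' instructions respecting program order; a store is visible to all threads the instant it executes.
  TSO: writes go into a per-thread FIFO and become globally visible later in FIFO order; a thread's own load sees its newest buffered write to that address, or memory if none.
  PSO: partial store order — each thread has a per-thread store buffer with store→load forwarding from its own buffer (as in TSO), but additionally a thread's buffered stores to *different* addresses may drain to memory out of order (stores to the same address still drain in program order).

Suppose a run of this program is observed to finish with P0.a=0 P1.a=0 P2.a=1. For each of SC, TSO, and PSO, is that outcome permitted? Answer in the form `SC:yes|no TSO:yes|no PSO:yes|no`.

outcome vector order: (P0.a,P1.a,P2.a)
SC (10): <0 0 1>; <0 1 0>; <0 1 1>; <0 2 0>; <0 2 1>; <2 0 1>; <2 1 0>; <2 1 1>; <2 2 0>; <2 2 1>
TSO (12): <0 0 0>; <0 0 1>; <0 1 0>; <0 1 1>; <0 2 0>; <0 2 1>; <2 0 0>; <2 0 1>; <2 1 0>; <2 1 1>; <2 2 0>; <2 2 1>
PSO (12): <0 0 0>; <0 0 1>; <0 1 0>; <0 1 1>; <0 2 0>; <0 2 1>; <2 0 0>; <2 0 1>; <2 1 0>; <2 1 1>; <2 2 0>; <2 2 1>
target <0 0 1> ∈ {SC,TSO,PSO}

SC:yes TSO:yes PSO:yes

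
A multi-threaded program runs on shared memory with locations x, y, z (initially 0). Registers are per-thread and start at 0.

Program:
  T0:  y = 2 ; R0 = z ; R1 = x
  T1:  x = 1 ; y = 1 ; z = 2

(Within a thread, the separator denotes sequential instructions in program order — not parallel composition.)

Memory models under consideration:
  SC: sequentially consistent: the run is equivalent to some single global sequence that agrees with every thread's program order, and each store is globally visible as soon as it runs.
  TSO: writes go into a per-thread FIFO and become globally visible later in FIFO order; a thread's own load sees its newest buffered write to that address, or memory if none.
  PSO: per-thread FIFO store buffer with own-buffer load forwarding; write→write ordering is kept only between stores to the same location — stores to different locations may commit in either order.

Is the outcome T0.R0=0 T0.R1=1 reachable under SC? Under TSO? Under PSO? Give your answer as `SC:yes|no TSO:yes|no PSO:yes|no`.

SC:yes TSO:yes PSO:yes

outcome vector order: (T0.R0,T0.R1)
SC (3): (0,0), (0,1), (2,1)
TSO (3): (0,0), (0,1), (2,1)
PSO (4): (0,0), (0,1), (2,0), (2,1)
target (0,1) ∈ {SC,TSO,PSO}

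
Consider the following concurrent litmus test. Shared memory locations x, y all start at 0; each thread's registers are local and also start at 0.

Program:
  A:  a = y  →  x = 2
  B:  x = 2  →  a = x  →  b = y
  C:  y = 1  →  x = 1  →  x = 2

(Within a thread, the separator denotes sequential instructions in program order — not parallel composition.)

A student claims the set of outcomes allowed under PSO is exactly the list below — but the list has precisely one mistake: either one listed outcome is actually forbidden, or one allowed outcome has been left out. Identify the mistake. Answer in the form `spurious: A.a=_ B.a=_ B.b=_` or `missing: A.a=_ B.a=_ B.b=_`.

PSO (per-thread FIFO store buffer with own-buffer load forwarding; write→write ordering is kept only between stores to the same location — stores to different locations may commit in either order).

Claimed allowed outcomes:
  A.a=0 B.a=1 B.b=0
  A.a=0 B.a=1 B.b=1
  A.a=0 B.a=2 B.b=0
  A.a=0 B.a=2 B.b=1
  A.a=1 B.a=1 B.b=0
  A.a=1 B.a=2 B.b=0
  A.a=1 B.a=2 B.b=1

missing: A.a=1 B.a=1 B.b=1

outcome vector order: (A.a,B.a,B.b)
[PSO] allowed = {0/1/0 0/1/1 0/2/0 0/2/1 1/1/0 1/1/1 1/2/0 1/2/1}
PSO∖claimed = {1/1/1}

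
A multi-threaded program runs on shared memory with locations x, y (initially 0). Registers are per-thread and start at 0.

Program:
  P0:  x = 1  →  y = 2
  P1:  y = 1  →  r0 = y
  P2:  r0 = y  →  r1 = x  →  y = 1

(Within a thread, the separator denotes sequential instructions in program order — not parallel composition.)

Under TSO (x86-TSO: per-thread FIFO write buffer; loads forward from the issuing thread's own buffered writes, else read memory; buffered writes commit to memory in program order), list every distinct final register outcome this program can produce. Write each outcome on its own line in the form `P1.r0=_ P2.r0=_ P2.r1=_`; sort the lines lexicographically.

P1.r0=1 P2.r0=0 P2.r1=0
P1.r0=1 P2.r0=0 P2.r1=1
P1.r0=1 P2.r0=1 P2.r1=0
P1.r0=1 P2.r0=1 P2.r1=1
P1.r0=1 P2.r0=2 P2.r1=1
P1.r0=2 P2.r0=0 P2.r1=0
P1.r0=2 P2.r0=0 P2.r1=1
P1.r0=2 P2.r0=1 P2.r1=0
P1.r0=2 P2.r0=1 P2.r1=1
P1.r0=2 P2.r0=2 P2.r1=1

outcome vector order: (P1.r0,P2.r0,P2.r1)
|TSO outcomes| = 10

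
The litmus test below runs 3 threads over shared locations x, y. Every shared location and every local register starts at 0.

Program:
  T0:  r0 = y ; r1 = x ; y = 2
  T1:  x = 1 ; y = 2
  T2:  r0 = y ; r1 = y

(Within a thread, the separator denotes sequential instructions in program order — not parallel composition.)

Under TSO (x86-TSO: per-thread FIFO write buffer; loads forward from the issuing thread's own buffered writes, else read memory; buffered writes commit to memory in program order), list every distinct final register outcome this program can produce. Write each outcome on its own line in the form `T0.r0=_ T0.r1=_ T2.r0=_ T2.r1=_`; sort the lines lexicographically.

outcome vector order: (T0.r0,T0.r1,T2.r0,T2.r1)
|TSO outcomes| = 9

T0.r0=0 T0.r1=0 T2.r0=0 T2.r1=0
T0.r0=0 T0.r1=0 T2.r0=0 T2.r1=2
T0.r0=0 T0.r1=0 T2.r0=2 T2.r1=2
T0.r0=0 T0.r1=1 T2.r0=0 T2.r1=0
T0.r0=0 T0.r1=1 T2.r0=0 T2.r1=2
T0.r0=0 T0.r1=1 T2.r0=2 T2.r1=2
T0.r0=2 T0.r1=1 T2.r0=0 T2.r1=0
T0.r0=2 T0.r1=1 T2.r0=0 T2.r1=2
T0.r0=2 T0.r1=1 T2.r0=2 T2.r1=2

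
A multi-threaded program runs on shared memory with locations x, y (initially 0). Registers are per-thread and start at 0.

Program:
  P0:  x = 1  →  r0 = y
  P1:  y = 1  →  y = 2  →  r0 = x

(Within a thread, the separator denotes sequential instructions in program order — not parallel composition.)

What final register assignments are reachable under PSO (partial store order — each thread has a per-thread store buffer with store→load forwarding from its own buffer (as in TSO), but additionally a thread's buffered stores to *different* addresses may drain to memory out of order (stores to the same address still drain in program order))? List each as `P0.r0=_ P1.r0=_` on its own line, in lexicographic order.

outcome vector order: (P0.r0,P1.r0)
|PSO outcomes| = 6

P0.r0=0 P1.r0=0
P0.r0=0 P1.r0=1
P0.r0=1 P1.r0=0
P0.r0=1 P1.r0=1
P0.r0=2 P1.r0=0
P0.r0=2 P1.r0=1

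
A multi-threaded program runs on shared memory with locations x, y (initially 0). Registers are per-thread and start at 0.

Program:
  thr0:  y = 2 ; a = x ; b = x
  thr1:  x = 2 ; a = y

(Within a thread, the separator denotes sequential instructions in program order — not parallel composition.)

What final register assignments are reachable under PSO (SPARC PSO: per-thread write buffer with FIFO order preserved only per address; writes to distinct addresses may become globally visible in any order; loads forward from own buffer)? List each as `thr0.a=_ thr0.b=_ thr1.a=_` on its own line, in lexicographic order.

thr0.a=0 thr0.b=0 thr1.a=0
thr0.a=0 thr0.b=0 thr1.a=2
thr0.a=0 thr0.b=2 thr1.a=0
thr0.a=0 thr0.b=2 thr1.a=2
thr0.a=2 thr0.b=2 thr1.a=0
thr0.a=2 thr0.b=2 thr1.a=2

outcome vector order: (thr0.a,thr0.b,thr1.a)
|PSO outcomes| = 6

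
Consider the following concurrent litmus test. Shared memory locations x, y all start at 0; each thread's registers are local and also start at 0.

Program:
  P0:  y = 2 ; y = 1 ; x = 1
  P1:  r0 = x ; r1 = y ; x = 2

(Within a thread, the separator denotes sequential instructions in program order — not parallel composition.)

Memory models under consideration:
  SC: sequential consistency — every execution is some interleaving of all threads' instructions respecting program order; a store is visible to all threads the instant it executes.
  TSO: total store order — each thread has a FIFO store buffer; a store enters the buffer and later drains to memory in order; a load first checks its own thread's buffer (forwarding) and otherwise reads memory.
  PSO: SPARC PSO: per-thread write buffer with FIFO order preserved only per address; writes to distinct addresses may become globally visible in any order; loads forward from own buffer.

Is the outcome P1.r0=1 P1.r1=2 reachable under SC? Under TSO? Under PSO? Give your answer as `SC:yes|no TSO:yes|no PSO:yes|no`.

outcome vector order: (P1.r0,P1.r1)
SC: 4 outcomes — {0/0, 0/1, 0/2, 1/1}
TSO: 4 outcomes — {0/0, 0/1, 0/2, 1/1}
PSO: 6 outcomes — {0/0, 0/1, 0/2, 1/0, 1/1, 1/2}
target 1/2 ∈ {PSO}

SC:no TSO:no PSO:yes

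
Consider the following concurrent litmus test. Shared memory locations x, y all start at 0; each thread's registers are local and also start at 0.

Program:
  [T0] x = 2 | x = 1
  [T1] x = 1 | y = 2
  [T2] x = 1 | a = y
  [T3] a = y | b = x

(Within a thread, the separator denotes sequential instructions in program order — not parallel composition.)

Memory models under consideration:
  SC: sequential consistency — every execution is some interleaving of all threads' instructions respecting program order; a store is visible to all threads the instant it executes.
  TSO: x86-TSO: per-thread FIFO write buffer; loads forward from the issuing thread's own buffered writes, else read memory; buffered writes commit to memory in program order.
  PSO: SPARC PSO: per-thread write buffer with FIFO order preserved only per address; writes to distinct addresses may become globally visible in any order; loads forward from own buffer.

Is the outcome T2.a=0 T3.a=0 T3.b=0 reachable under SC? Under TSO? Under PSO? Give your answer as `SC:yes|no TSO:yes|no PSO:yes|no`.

outcome vector order: (T2.a,T3.a,T3.b)
SC (10): 000, 001, 002, 021, 022, 200, 201, 202, 221, 222
TSO (10): 000, 001, 002, 021, 022, 200, 201, 202, 221, 222
PSO (12): 000, 001, 002, 020, 021, 022, 200, 201, 202, 220, 221, 222
target 000 ∈ {SC,TSO,PSO}

SC:yes TSO:yes PSO:yes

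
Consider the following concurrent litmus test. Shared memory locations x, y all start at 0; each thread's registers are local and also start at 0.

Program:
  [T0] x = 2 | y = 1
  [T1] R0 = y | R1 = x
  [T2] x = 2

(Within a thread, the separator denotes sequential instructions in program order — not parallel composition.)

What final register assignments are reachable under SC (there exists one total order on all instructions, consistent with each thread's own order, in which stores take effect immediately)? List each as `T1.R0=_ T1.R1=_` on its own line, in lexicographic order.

outcome vector order: (T1.R0,T1.R1)
|SC outcomes| = 3

T1.R0=0 T1.R1=0
T1.R0=0 T1.R1=2
T1.R0=1 T1.R1=2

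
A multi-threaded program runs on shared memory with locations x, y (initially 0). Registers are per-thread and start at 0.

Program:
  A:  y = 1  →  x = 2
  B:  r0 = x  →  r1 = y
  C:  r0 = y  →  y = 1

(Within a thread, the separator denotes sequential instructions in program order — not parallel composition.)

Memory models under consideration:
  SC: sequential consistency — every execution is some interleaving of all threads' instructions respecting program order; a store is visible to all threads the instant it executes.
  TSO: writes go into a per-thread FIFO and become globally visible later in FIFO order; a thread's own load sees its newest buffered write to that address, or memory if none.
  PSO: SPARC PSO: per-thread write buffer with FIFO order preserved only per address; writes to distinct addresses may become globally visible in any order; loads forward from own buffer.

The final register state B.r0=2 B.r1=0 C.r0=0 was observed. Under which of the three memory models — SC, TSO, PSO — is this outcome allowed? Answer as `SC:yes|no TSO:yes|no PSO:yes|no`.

SC:no TSO:no PSO:yes

outcome vector order: (B.r0,B.r1,C.r0)
SC: 6 outcomes — {000 001 010 011 210 211}
TSO: 6 outcomes — {000 001 010 011 210 211}
PSO: 8 outcomes — {000 001 010 011 200 201 210 211}
target 200 ∈ {PSO}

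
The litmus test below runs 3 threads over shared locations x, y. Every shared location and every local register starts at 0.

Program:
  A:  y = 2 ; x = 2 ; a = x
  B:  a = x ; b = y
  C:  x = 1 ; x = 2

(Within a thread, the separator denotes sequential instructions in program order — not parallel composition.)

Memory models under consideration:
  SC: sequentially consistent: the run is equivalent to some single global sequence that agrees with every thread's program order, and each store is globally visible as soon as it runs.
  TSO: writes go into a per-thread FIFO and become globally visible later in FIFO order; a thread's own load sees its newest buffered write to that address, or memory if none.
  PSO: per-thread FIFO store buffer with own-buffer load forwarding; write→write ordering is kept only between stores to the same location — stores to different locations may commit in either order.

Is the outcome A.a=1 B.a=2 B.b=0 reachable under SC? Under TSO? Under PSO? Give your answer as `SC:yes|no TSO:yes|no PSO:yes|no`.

outcome vector order: (A.a,B.a,B.b)
[SC] allowed = {(1,0,0), (1,0,2), (1,1,2), (1,2,2), (2,0,0), (2,0,2), (2,1,0), (2,1,2), (2,2,0), (2,2,2)}
[TSO] allowed = {(1,0,0), (1,0,2), (1,1,2), (1,2,2), (2,0,0), (2,0,2), (2,1,0), (2,1,2), (2,2,0), (2,2,2)}
[PSO] allowed = {(1,0,0), (1,0,2), (1,1,0), (1,1,2), (1,2,0), (1,2,2), (2,0,0), (2,0,2), (2,1,0), (2,1,2), (2,2,0), (2,2,2)}
target (1,2,0) ∈ {PSO}

SC:no TSO:no PSO:yes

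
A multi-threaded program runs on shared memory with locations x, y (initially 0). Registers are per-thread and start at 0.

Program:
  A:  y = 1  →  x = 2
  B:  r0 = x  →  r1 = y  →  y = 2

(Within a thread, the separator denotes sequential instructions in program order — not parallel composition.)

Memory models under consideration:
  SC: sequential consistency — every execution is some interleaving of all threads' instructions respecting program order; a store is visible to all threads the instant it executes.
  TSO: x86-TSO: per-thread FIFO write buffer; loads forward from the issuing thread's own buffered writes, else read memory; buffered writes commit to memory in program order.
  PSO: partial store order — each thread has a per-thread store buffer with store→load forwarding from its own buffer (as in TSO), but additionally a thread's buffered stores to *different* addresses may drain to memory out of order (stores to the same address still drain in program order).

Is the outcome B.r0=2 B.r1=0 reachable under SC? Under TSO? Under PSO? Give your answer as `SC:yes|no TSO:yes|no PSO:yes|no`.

outcome vector order: (B.r0,B.r1)
[SC] allowed = {(0,0), (0,1), (2,1)}
[TSO] allowed = {(0,0), (0,1), (2,1)}
[PSO] allowed = {(0,0), (0,1), (2,0), (2,1)}
target (2,0) ∈ {PSO}

SC:no TSO:no PSO:yes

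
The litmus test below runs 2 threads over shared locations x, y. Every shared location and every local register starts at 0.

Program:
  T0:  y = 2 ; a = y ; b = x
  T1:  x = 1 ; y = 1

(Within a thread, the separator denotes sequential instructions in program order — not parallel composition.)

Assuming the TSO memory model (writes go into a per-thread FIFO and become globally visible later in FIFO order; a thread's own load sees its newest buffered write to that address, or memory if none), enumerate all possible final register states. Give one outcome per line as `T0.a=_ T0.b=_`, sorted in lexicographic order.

outcome vector order: (T0.a,T0.b)
|TSO outcomes| = 3

T0.a=1 T0.b=1
T0.a=2 T0.b=0
T0.a=2 T0.b=1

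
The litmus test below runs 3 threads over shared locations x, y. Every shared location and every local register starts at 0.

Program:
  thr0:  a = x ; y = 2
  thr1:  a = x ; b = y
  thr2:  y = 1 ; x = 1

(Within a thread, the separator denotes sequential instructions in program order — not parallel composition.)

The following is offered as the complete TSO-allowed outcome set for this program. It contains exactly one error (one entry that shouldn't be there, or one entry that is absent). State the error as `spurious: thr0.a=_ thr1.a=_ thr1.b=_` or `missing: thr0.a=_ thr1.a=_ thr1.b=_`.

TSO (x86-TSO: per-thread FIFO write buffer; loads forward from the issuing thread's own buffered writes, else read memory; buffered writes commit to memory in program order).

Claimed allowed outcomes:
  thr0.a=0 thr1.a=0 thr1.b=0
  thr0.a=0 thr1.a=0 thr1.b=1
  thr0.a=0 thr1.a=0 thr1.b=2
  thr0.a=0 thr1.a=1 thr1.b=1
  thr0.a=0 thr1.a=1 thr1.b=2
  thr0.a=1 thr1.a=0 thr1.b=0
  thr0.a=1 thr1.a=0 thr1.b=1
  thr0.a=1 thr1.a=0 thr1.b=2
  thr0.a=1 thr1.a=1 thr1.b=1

outcome vector order: (thr0.a,thr1.a,thr1.b)
TSO (10): 000; 001; 002; 011; 012; 100; 101; 102; 111; 112
TSO∖claimed = {112}

missing: thr0.a=1 thr1.a=1 thr1.b=2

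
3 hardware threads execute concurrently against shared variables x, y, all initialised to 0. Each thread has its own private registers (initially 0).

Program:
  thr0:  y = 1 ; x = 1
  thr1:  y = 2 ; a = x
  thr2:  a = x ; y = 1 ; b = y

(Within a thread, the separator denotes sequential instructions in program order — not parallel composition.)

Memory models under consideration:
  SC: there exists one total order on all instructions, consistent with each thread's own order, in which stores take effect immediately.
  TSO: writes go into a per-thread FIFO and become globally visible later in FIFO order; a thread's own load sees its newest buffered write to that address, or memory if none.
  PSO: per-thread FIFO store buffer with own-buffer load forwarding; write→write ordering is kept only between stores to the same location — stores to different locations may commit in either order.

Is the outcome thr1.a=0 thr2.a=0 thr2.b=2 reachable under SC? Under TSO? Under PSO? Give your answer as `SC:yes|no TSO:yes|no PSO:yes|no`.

outcome vector order: (thr1.a,thr2.a,thr2.b)
SC (7): 001; 002; 011; 101; 102; 111; 112
TSO (8): 001; 002; 011; 012; 101; 102; 111; 112
PSO (8): 001; 002; 011; 012; 101; 102; 111; 112
target 002 ∈ {SC,TSO,PSO}

SC:yes TSO:yes PSO:yes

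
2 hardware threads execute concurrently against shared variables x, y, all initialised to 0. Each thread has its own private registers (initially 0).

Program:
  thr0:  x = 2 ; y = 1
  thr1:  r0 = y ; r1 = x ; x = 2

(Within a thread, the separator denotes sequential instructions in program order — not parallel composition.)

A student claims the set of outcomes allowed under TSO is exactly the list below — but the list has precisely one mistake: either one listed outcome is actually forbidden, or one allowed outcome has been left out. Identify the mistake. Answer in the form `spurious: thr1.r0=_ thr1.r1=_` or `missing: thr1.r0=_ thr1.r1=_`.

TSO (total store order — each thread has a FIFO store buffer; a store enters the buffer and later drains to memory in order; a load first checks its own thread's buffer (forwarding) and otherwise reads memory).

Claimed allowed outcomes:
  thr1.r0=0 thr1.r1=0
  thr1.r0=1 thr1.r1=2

missing: thr1.r0=0 thr1.r1=2

outcome vector order: (thr1.r0,thr1.r1)
under TSO → <0 0>; <0 2>; <1 2>
TSO∖claimed = {<0 2>}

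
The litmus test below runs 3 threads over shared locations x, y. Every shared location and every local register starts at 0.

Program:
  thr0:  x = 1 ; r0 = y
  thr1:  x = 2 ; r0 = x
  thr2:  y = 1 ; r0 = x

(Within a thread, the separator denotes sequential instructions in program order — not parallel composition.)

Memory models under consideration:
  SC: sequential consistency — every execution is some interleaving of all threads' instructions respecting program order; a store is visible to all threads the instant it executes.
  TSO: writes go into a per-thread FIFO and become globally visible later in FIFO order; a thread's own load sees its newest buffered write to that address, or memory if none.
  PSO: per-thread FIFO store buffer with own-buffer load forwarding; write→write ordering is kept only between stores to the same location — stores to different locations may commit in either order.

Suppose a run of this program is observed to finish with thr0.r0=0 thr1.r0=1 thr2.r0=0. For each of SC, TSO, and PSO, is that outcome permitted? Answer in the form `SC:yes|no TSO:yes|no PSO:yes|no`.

SC:no TSO:yes PSO:yes

outcome vector order: (thr0.r0,thr1.r0,thr2.r0)
under SC → 011 021 022 110 111 112 120 121 122
under TSO → 010 011 012 020 021 022 110 111 112 120 121 122
under PSO → 010 011 012 020 021 022 110 111 112 120 121 122
target 010 ∈ {TSO,PSO}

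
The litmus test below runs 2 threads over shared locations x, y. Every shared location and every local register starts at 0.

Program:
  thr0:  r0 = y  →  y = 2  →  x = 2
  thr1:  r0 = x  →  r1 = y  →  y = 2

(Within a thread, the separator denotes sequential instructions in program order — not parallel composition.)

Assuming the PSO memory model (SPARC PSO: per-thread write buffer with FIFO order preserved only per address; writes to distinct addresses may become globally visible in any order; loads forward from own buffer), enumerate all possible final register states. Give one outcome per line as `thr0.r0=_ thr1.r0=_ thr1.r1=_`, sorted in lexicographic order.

thr0.r0=0 thr1.r0=0 thr1.r1=0
thr0.r0=0 thr1.r0=0 thr1.r1=2
thr0.r0=0 thr1.r0=2 thr1.r1=0
thr0.r0=0 thr1.r0=2 thr1.r1=2
thr0.r0=2 thr1.r0=0 thr1.r1=0

outcome vector order: (thr0.r0,thr1.r0,thr1.r1)
|PSO outcomes| = 5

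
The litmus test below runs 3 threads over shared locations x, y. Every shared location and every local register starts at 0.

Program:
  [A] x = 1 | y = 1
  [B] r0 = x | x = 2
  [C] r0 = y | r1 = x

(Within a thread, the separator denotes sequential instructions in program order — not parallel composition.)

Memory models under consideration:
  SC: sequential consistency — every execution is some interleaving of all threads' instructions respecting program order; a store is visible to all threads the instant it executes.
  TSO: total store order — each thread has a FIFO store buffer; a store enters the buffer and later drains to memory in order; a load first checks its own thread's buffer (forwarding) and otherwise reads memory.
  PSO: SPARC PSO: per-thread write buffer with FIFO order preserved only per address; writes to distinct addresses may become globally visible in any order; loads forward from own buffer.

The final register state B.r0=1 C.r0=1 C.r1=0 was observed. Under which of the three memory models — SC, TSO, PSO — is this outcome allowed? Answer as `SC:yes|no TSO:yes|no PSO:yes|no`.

outcome vector order: (B.r0,C.r0,C.r1)
SC: 10 outcomes — {(0,0,0) (0,0,1) (0,0,2) (0,1,1) (0,1,2) (1,0,0) (1,0,1) (1,0,2) (1,1,1) (1,1,2)}
TSO: 10 outcomes — {(0,0,0) (0,0,1) (0,0,2) (0,1,1) (0,1,2) (1,0,0) (1,0,1) (1,0,2) (1,1,1) (1,1,2)}
PSO: 12 outcomes — {(0,0,0) (0,0,1) (0,0,2) (0,1,0) (0,1,1) (0,1,2) (1,0,0) (1,0,1) (1,0,2) (1,1,0) (1,1,1) (1,1,2)}
target (1,1,0) ∈ {PSO}

SC:no TSO:no PSO:yes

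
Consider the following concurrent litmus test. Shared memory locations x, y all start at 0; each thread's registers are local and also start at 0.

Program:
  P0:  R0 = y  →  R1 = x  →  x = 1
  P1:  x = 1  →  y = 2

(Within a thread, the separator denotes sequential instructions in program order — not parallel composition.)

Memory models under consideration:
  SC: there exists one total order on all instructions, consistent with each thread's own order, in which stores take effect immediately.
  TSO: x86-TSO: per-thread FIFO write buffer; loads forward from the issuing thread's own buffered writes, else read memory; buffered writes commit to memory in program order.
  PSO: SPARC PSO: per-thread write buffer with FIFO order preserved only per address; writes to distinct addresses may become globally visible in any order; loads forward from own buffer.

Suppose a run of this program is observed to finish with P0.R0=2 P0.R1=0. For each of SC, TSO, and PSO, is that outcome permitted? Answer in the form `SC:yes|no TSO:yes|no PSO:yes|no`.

outcome vector order: (P0.R0,P0.R1)
SC: 3 outcomes — {(0,0); (0,1); (2,1)}
TSO: 3 outcomes — {(0,0); (0,1); (2,1)}
PSO: 4 outcomes — {(0,0); (0,1); (2,0); (2,1)}
target (2,0) ∈ {PSO}

SC:no TSO:no PSO:yes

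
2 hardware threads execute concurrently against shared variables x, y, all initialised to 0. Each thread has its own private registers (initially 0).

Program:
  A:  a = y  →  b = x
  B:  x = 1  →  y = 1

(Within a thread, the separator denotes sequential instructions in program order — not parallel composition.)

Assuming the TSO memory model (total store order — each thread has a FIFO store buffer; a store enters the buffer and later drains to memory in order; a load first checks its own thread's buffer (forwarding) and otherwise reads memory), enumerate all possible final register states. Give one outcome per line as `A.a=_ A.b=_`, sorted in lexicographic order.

outcome vector order: (A.a,A.b)
|TSO outcomes| = 3

A.a=0 A.b=0
A.a=0 A.b=1
A.a=1 A.b=1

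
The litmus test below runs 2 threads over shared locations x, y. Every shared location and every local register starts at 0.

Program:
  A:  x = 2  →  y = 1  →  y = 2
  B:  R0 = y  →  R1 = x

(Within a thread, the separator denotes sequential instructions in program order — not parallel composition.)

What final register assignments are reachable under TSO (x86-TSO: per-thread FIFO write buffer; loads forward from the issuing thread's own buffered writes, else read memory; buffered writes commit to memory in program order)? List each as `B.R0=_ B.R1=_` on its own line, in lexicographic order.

outcome vector order: (B.R0,B.R1)
|TSO outcomes| = 4

B.R0=0 B.R1=0
B.R0=0 B.R1=2
B.R0=1 B.R1=2
B.R0=2 B.R1=2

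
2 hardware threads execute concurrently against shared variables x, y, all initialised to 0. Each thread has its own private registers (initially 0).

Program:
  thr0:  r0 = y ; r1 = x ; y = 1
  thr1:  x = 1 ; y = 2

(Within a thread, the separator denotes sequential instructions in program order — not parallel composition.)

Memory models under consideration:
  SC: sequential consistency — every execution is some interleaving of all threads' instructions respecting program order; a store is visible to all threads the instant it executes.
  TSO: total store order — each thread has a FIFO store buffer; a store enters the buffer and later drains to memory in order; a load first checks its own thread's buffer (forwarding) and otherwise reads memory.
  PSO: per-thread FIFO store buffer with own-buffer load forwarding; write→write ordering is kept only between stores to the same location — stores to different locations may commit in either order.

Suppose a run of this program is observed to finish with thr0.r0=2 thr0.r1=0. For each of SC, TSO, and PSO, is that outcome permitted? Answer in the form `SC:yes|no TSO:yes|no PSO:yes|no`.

outcome vector order: (thr0.r0,thr0.r1)
[SC] allowed = {(0,0); (0,1); (2,1)}
[TSO] allowed = {(0,0); (0,1); (2,1)}
[PSO] allowed = {(0,0); (0,1); (2,0); (2,1)}
target (2,0) ∈ {PSO}

SC:no TSO:no PSO:yes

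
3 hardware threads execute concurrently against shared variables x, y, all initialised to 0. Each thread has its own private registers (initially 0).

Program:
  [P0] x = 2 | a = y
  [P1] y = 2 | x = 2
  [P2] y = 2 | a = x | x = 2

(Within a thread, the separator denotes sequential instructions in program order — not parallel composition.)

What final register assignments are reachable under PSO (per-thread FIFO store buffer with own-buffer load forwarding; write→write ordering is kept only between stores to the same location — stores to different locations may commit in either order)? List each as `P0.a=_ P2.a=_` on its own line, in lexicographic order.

P0.a=0 P2.a=0
P0.a=0 P2.a=2
P0.a=2 P2.a=0
P0.a=2 P2.a=2

outcome vector order: (P0.a,P2.a)
|PSO outcomes| = 4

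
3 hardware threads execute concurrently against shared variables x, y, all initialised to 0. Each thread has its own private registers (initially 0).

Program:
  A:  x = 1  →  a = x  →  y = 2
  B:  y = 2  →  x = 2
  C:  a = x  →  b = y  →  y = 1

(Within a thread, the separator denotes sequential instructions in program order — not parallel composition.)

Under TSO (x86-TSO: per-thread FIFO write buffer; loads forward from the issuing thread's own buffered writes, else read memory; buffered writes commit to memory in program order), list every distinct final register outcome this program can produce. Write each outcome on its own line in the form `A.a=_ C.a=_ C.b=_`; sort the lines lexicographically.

A.a=1 C.a=0 C.b=0
A.a=1 C.a=0 C.b=2
A.a=1 C.a=1 C.b=0
A.a=1 C.a=1 C.b=2
A.a=1 C.a=2 C.b=2
A.a=2 C.a=0 C.b=0
A.a=2 C.a=0 C.b=2
A.a=2 C.a=1 C.b=0
A.a=2 C.a=1 C.b=2
A.a=2 C.a=2 C.b=2

outcome vector order: (A.a,C.a,C.b)
|TSO outcomes| = 10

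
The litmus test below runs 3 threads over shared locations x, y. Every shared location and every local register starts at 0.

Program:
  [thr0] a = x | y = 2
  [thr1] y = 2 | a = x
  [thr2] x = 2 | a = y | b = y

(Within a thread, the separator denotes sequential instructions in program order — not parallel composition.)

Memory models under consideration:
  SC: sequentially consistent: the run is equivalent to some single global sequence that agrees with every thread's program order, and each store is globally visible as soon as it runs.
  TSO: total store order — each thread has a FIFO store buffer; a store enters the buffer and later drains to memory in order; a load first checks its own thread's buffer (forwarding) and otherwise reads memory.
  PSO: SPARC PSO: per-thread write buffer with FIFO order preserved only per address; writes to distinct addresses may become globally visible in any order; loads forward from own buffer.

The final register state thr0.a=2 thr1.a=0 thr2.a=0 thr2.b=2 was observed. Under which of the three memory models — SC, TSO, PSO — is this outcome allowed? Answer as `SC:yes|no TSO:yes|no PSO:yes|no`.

outcome vector order: (thr0.a,thr1.a,thr2.a,thr2.b)
under SC → 0/0/2/2; 0/2/0/0; 0/2/0/2; 0/2/2/2; 2/0/2/2; 2/2/0/0; 2/2/0/2; 2/2/2/2
under TSO → 0/0/0/0; 0/0/0/2; 0/0/2/2; 0/2/0/0; 0/2/0/2; 0/2/2/2; 2/0/0/0; 2/0/0/2; 2/0/2/2; 2/2/0/0; 2/2/0/2; 2/2/2/2
under PSO → 0/0/0/0; 0/0/0/2; 0/0/2/2; 0/2/0/0; 0/2/0/2; 0/2/2/2; 2/0/0/0; 2/0/0/2; 2/0/2/2; 2/2/0/0; 2/2/0/2; 2/2/2/2
target 2/0/0/2 ∈ {TSO,PSO}

SC:no TSO:yes PSO:yes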